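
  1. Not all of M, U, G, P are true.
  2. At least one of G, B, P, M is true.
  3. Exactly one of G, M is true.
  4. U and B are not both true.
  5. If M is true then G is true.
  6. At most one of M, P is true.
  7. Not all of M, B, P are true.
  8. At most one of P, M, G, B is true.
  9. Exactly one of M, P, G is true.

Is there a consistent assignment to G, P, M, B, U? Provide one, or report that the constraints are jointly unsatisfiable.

G = True, P = False, M = False, B = False, U = True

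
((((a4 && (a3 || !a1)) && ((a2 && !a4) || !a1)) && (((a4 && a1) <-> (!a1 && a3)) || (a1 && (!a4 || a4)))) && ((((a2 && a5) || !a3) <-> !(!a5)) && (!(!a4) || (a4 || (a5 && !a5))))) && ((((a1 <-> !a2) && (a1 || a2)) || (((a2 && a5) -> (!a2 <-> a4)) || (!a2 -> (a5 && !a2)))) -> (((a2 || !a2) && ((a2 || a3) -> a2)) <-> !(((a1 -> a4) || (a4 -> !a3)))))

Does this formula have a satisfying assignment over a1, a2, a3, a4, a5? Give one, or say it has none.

UNSATISFIABLE

Case a4 = True: the formula simplifies to ((((a3 || !a1) && !a1) && ((a1 <-> (!a1 && a3)) || a1)) && (((a2 && a5) || !a3) <-> !(!a5))) && ((((a1 <-> !a2) && (a1 || a2)) || (((a2 && a5) -> !a2) || (!a2 -> (a5 && !a2)))) -> !(((a2 || !a2) && ((a2 || a3) -> a2)))).
  a2 = True: the conjunct (((a1 <-> !a2) && (a1 || a2)) || (((a2 && a5) -> !a2) || (!a2 -> (a5 && !a2)))) -> !(((a2 || !a2) && ((a2 || a3) -> a2))) becomes (!a1 || True) -> !True = False.
  a2 = False: simplifies to ((((a3 || !a1) && !a1) && ((a1 <-> (!a1 && a3)) || a1)) && (!a3 <-> !(!a5))) && !(!a3).
    a3 = True: simplifies to (!a1 && ((a1 <-> !a1) || a1)) && !a5.
      a1 = True: the conjunct !a1 is False.
      a1 = False: the conjunct (a1 <-> !a1) || a1 becomes (False <-> True) || False = False.
    a3 = False: the conjunct !(!a3) becomes !(!False) = False.
Case a4 = False: the conjunct a4 is False.
Both cases fail — unsatisfiable.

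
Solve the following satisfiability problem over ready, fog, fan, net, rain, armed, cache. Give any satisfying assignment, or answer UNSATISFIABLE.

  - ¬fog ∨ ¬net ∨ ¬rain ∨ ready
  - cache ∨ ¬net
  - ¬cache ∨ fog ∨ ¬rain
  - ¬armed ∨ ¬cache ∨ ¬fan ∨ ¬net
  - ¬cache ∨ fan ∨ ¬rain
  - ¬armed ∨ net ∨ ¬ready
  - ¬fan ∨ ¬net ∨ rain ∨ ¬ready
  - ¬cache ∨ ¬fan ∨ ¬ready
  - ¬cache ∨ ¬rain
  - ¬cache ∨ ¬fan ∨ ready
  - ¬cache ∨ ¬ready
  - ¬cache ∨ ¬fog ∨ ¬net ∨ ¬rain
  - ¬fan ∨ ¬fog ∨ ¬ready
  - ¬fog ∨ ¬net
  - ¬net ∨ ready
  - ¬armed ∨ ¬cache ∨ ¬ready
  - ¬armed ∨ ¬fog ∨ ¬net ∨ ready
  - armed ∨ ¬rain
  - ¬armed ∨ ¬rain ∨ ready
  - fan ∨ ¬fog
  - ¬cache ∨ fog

Set ready = False.
  then (¬net ∨ ready) forces net = False.
Set fog = False.
  then (¬cache ∨ fog) forces cache = False.
Set fan = True.
Try rain = True:
  (armed ∨ ¬rain) forces armed = True.
  clause (¬armed ∨ ¬rain ∨ ready) is falsified — backtrack.
So rain = False.
Set armed = False.
All clauses satisfied.

ready = False; fog = False; fan = True; net = False; rain = False; armed = False; cache = False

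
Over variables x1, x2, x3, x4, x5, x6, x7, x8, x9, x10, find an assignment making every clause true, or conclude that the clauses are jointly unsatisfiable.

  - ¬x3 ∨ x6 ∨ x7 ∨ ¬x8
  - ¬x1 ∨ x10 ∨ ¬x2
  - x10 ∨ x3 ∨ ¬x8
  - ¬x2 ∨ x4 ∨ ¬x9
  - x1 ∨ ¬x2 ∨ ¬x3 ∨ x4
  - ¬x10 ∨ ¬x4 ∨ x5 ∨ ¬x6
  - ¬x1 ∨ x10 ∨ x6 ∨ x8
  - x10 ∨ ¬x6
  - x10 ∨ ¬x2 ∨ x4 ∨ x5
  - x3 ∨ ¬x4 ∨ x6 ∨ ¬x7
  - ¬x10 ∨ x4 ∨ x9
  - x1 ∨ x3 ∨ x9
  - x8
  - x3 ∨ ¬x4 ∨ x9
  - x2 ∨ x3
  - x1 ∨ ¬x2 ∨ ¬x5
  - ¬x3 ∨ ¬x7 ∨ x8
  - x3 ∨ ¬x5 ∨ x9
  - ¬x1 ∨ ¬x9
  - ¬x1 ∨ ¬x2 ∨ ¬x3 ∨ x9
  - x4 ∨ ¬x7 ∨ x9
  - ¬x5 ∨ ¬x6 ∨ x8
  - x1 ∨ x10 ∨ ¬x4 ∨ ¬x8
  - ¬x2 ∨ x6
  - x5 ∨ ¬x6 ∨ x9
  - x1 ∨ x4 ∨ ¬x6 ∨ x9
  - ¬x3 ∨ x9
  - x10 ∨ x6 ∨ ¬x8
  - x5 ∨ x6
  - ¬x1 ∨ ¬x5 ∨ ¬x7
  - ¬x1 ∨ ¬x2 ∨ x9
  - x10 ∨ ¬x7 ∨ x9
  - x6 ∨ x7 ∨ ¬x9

Unit clause (x8) forces x8 = True.
Try x1 = True:
  (¬x1 ∨ ¬x9) forces x9 = False.
  (¬x3 ∨ x9) forces x3 = False.
  (x10 ∨ x3 ∨ ¬x8) forces x10 = True.
  (¬x10 ∨ x4 ∨ x9) forces x4 = True.
  clause (x3 ∨ ¬x4 ∨ x9) is falsified — backtrack.
So x1 = False.
Set x2 = False.
  then (x2 ∨ x3) forces x3 = True.
  then (¬x3 ∨ x9) forces x9 = True.
Set x4 = True.
  then (x1 ∨ x10 ∨ ¬x4 ∨ ¬x8) forces x10 = True.
Set x5 = True.
Set x6 = False.
  then (¬x3 ∨ x6 ∨ x7 ∨ ¬x8) forces x7 = True.
All clauses satisfied.

x1 = False; x2 = False; x3 = True; x4 = True; x5 = True; x6 = False; x7 = True; x8 = True; x9 = True; x10 = True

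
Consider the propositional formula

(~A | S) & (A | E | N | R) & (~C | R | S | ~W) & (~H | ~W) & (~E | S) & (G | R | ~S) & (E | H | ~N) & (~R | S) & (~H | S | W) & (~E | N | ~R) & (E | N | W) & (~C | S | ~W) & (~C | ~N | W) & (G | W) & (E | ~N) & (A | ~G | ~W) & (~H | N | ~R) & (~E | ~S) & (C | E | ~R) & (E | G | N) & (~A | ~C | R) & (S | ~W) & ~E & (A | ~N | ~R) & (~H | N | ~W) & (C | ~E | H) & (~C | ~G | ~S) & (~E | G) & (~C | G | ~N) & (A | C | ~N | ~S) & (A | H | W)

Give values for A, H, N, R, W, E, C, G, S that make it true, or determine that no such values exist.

Unit clause (~E) forces E = False.
In (E | ~N) only ~N is left, so N = False.
In (E | G | N) only G is left, so G = True.
In (E | N | W) only W is left, so W = True.
In (A | ~G | ~W) only A is left, so A = True.
In (S | ~W) only S is left, so S = True.
In (~H | N | ~W) only ~H is left, so H = False.
In (~C | ~G | ~S) only ~C is left, so C = False.
In (C | E | ~R) only ~R is left, so R = False.
All clauses satisfied.

A=T, H=F, N=F, R=F, W=T, E=F, C=F, G=T, S=T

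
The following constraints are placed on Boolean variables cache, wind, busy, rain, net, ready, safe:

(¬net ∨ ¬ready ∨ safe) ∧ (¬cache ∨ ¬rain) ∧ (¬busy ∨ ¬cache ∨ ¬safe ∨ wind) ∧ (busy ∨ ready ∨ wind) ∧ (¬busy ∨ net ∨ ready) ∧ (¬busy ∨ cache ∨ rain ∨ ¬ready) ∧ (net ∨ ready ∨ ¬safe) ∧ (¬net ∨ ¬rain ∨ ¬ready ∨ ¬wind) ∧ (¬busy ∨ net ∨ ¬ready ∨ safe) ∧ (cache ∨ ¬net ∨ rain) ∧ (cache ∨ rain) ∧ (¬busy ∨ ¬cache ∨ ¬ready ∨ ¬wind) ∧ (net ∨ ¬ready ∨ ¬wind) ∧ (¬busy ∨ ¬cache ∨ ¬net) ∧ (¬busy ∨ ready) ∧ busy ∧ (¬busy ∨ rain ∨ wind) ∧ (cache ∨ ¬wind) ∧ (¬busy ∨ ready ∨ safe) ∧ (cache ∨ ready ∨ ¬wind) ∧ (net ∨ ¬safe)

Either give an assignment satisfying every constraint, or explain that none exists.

cache = False, wind = False, busy = True, rain = True, net = True, ready = True, safe = True

Unit clause (busy) forces busy = True.
In (¬busy ∨ ready) only ready is left, so ready = True.
Try cache = True:
  (¬cache ∨ ¬rain) forces rain = False.
  (¬busy ∨ ¬cache ∨ ¬ready ∨ ¬wind) forces wind = False.
  clause (¬busy ∨ rain ∨ wind) is falsified — backtrack.
So cache = False.
  then (¬busy ∨ cache ∨ rain ∨ ¬ready) forces rain = True.
  then (cache ∨ ¬wind) forces wind = False.
Set net = True.
  then (¬net ∨ ¬ready ∨ safe) forces safe = True.
All clauses satisfied.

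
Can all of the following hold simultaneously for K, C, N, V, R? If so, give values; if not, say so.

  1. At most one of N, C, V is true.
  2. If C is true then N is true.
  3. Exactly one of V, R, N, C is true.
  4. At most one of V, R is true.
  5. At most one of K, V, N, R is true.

K = False, C = False, N = False, V = False, R = True

  (1) {N, C, V}: 0 true — at most one ✓
  (2) C=F ⇒ N: vacuous ✓
  (3) {V, R, N, C}: 1 true — exactly one ✓
  (4) {V, R}: 1 true — at most one ✓
  (5) {K, V, N, R}: 1 true — at most one ✓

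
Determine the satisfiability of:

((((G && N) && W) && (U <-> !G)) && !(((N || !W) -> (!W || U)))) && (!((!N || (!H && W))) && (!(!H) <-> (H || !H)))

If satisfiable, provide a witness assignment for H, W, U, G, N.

H = True, W = True, U = False, G = True, N = True

  (((G && N) && W) && (U <-> !G)) && !(((N || !W) -> (!W || U))) = True
    ((G && N) && W) && (U <-> !G) = True
      (G && N) && W = True
        G && N = True
      U <-> !G = True
        !G = False
    !(((N || !W) -> (!W || U))) = True
      (N || !W) -> (!W || U) = False
        N || !W = True
          !W = False
        !W || U = False
          !W = False
  !((!N || (!H && W))) && (!(!H) <-> (H || !H)) = True
    !((!N || (!H && W))) = True
      !N || (!H && W) = False
        !N = False
        !H && W = False
          !H = False
    !(!H) <-> (H || !H) = True
      !(!H) = True
        !H = False
      H || !H = True
        !H = False
Both conjuncts True, so the formula holds.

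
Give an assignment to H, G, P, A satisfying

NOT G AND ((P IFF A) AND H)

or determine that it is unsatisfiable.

H: True, G: False, P: False, A: False

  NOT G = True
  (P IFF A) AND H = True
    P IFF A = True
Both conjuncts True, so the formula holds.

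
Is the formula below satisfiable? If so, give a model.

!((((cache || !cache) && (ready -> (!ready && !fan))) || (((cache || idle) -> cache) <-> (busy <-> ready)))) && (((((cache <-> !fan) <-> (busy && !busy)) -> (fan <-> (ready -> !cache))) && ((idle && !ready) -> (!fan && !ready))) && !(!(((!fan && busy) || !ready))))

Case ready = True: the formula simplifies to !((((cache || idle) -> cache) <-> busy)) && ((((cache <-> !fan) <-> (busy && !busy)) -> (fan <-> !cache)) && !(!((!fan && busy)))).
  fan = True: the conjunct !(!((!fan && busy))) becomes !(!False) = False.
  fan = False: simplifies to !((((cache || idle) -> cache) <-> busy)) && (((cache <-> (busy && !busy)) -> cache) && !(!busy)).
    busy = True: simplifies to !(((cache || idle) -> cache)) && (!cache -> cache).
      cache = True: the conjunct !(((cache || idle) -> cache)) becomes !((True -> True)) = False.
      cache = False: the conjunct !cache -> cache becomes !False -> False = False.
    busy = False: the conjunct !(!busy) becomes !(!False) = False.
Case ready = False: the formula simplifies to !(((cache || !cache) || (((cache || idle) -> cache) <-> !busy))) && ((((cache <-> !fan) <-> (busy && !busy)) -> fan) && (idle -> !fan)).
  cache = True: the conjunct !(((cache || !cache) || (((cache || idle) -> cache) <-> !busy))) becomes !((True || !busy)) = False.
  cache = False: the conjunct !(((cache || !cache) || (((cache || idle) -> cache) <-> !busy))) becomes !((True || (!idle <-> !busy))) = False.
Both cases fail — unsatisfiable.

UNSATISFIABLE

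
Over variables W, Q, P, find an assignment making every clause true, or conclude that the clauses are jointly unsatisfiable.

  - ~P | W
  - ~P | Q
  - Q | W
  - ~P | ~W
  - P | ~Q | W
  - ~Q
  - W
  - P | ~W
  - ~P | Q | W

Unsatisfiable

Case W = True:
  (~P | ~W) forces P = False.
  Clause (P | ~W) is falsified — contradiction.
Case W = False:
  Clause (W) is falsified — contradiction.
Both cases fail, so the formula is unsatisfiable.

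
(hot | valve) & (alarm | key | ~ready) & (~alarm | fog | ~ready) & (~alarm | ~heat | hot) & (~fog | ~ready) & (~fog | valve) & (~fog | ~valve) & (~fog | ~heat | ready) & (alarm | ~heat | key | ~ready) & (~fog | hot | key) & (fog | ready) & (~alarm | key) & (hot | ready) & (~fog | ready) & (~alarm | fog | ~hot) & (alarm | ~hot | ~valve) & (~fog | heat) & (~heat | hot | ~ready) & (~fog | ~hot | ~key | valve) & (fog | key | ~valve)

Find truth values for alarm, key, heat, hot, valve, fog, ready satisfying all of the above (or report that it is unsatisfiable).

alarm = False; key = True; heat = False; hot = False; valve = True; fog = False; ready = True

Set alarm = False.
Try key = False:
  (alarm | key | ~ready) forces ready = False.
  (fog | ready) forces fog = True.
  clause (~fog | ready) is falsified — backtrack.
So key = True.
Set heat = False.
  then (~fog | heat) forces fog = False.
  then (fog | ready) forces ready = True.
Set hot = False.
  then (hot | valve) forces valve = True.
All clauses satisfied.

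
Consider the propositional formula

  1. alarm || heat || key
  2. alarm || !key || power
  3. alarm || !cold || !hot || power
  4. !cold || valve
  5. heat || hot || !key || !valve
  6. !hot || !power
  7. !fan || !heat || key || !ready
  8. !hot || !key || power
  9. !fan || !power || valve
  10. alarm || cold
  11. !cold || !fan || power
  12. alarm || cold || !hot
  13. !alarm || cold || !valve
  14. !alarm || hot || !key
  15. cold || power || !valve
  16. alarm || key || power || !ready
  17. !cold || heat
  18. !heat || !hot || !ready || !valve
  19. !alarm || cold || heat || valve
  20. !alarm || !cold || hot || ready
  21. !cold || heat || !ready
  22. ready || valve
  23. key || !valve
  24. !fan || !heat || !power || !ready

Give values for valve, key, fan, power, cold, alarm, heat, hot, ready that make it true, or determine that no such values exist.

valve=T; key=T; fan=F; power=T; cold=T; alarm=F; heat=T; hot=F; ready=T

Set valve = True.
  then (key || !valve) forces key = True.
Set fan = False.
Set power = True.
  then (!hot || !power) forces hot = False.
  then (!alarm || hot || !key) forces alarm = False.
  then (heat || hot || !key || !valve) forces heat = True.
  then (alarm || cold) forces cold = True.
Set ready = True.
All clauses satisfied.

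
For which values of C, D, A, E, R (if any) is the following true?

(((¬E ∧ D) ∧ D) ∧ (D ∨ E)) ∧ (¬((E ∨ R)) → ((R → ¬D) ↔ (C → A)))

C = True, D = True, A = True, E = False, R = False

  ((¬E ∧ D) ∧ D) ∧ (D ∨ E) = True
    (¬E ∧ D) ∧ D = True
      ¬E ∧ D = True
        ¬E = True
    D ∨ E = True
  ¬((E ∨ R)) → ((R → ¬D) ↔ (C → A)) = True
    ¬((E ∨ R)) = True
      E ∨ R = False
    (R → ¬D) ↔ (C → A) = True
      R → ¬D = True
        ¬D = False
      C → A = True
Both conjuncts True, so the formula holds.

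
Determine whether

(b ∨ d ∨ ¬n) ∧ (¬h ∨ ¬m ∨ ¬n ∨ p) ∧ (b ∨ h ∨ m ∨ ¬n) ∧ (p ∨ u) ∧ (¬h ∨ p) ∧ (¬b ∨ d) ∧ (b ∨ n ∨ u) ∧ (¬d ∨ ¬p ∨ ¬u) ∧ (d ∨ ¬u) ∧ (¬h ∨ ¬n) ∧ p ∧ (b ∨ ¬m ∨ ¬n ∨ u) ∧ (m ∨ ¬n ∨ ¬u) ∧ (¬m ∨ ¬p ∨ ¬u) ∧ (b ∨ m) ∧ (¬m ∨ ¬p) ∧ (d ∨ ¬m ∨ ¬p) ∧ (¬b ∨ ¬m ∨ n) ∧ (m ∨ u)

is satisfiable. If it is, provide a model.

Case p = True:
  (¬m ∨ ¬p) forces m = False.
  (b ∨ m) forces b = True.
  (¬b ∨ d) forces d = True.
  (¬d ∨ ¬p ∨ ¬u) forces u = False.
  Clause (m ∨ u) is falsified — contradiction.
Case p = False:
  Clause (p) is falsified — contradiction.
Both cases fail, so the formula is unsatisfiable.

UNSATISFIABLE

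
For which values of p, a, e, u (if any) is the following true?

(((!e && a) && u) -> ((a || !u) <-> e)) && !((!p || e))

p: True, a: True, e: False, u: False

  ((!e && a) && u) -> ((a || !u) <-> e) = True
    (!e && a) && u = False
      !e && a = True
        !e = True
    (a || !u) <-> e = False
      a || !u = True
        !u = True
  !((!p || e)) = True
    !p || e = False
      !p = False
Both conjuncts True, so the formula holds.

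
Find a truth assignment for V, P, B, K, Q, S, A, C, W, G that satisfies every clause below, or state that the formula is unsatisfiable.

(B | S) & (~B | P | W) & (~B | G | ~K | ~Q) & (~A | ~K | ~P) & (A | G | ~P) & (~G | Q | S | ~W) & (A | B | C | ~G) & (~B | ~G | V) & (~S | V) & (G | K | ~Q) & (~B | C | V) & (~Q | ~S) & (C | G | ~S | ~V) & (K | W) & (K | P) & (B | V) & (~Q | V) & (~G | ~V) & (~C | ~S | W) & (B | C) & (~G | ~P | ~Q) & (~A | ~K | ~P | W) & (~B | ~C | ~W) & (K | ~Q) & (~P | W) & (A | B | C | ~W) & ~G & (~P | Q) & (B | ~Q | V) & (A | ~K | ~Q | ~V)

V: True, P: False, B: False, K: True, Q: False, S: True, A: True, C: True, W: True, G: False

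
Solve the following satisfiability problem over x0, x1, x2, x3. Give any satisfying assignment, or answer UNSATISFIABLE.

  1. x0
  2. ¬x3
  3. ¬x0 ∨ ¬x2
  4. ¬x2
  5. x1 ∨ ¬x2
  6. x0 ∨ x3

Unit clause (x0) forces x0 = True.
Unit clause (¬x3) forces x3 = False.
In (¬x0 ∨ ¬x2) only ¬x2 is left, so x2 = False.
Set x1 = True.
Check each clause:
  (x0): x0 holds.
  (¬x3): ¬x3 holds.
  (¬x0 ∨ ¬x2): ¬x2 holds.
  (¬x2): ¬x2 holds.
  (x1 ∨ ¬x2): x1 holds.
  (x0 ∨ x3): x0 holds.
All clauses satisfied.

x0 = True, x1 = True, x2 = False, x3 = False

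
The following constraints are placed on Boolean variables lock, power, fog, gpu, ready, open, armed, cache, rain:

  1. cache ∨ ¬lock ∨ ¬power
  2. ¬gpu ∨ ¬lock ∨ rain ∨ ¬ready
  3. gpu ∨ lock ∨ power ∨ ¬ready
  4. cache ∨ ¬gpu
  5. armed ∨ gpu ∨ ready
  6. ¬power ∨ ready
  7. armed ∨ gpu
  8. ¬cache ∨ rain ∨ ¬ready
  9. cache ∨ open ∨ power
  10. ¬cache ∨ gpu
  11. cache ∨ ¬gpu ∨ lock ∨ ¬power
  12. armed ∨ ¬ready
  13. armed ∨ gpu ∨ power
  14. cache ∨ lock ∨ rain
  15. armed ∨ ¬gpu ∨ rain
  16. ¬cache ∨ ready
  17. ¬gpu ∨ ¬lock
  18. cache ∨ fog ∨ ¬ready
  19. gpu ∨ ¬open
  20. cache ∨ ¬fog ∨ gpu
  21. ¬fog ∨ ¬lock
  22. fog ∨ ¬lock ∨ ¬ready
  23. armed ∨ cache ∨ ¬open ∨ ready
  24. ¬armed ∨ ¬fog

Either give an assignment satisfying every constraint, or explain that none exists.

Set lock = False.
Set power = False.
Try fog = True:
  (¬armed ∨ ¬fog) forces armed = False.
  (armed ∨ gpu) forces gpu = True.
  (cache ∨ ¬gpu) forces cache = True.
  (armed ∨ ¬ready) forces ready = False.
  clause (¬cache ∨ ready) is falsified — backtrack.
So fog = False.
Set gpu = True.
  then (cache ∨ ¬gpu) forces cache = True.
  then (¬cache ∨ ready) forces ready = True.
  then (¬cache ∨ rain ∨ ¬ready) forces rain = True.
  then (armed ∨ ¬ready) forces armed = True.
Set open = True.
All clauses satisfied.

lock: False; power: False; fog: False; gpu: True; ready: True; open: True; armed: True; cache: True; rain: True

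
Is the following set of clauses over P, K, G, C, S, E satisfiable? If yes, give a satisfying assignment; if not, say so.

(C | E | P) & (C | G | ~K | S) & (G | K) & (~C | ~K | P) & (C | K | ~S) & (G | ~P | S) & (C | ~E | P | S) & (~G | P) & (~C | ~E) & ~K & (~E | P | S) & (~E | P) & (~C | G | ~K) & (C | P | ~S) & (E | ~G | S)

P = True, K = False, G = True, C = False, S = False, E = True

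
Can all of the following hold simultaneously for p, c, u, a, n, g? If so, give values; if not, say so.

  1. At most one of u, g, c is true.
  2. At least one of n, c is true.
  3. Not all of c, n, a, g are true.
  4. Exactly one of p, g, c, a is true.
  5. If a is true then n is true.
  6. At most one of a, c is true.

p = False, c = False, u = False, a = True, n = True, g = False

  (1) {u, g, c}: 0 true — at most one ✓
  (2) {n, c}: 1 true — at least one ✓
  (3) {c, n, a, g}: 2/4 true — not all ✓
  (4) {p, g, c, a}: 1 true — exactly one ✓
  (5) a=T ⇒ n: T ✓
  (6) {a, c}: 1 true — at most one ✓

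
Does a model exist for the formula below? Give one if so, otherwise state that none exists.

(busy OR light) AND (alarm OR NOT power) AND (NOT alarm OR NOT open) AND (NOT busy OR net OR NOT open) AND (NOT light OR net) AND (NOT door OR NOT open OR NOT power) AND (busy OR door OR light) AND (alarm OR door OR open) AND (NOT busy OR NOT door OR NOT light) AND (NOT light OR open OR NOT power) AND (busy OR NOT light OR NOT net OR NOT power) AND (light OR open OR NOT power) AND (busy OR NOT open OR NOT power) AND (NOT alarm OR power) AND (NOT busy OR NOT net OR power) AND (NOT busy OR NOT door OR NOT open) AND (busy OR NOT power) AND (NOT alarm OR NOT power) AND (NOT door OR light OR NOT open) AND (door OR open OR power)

Try power = True:
  (alarm OR NOT power) forces alarm = True.
  clause (NOT alarm OR NOT power) is falsified — backtrack.
So power = False.
  then (NOT alarm OR power) forces alarm = False.
Set door = True.
Set light = True.
  then (NOT light OR net) forces net = True.
  then (NOT busy OR NOT door OR NOT light) forces busy = False.
Set open = False.
All clauses satisfied.

power: False, door: True, light: True, busy: False, net: True, open: False, alarm: False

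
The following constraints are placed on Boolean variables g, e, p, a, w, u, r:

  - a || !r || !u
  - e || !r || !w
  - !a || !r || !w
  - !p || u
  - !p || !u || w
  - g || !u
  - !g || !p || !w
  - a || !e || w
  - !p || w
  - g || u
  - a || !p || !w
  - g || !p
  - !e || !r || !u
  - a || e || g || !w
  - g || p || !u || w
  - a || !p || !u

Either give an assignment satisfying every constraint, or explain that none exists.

Try g = False:
  (g || !u) forces u = False.
  clause (g || u) is falsified — backtrack.
So g = True.
Set e = False.
Set p = False.
Set a = False.
Set w = False.
Set u = True.
  then (a || !r || !u) forces r = False.
All clauses satisfied.

g = True, e = False, p = False, a = False, w = False, u = True, r = False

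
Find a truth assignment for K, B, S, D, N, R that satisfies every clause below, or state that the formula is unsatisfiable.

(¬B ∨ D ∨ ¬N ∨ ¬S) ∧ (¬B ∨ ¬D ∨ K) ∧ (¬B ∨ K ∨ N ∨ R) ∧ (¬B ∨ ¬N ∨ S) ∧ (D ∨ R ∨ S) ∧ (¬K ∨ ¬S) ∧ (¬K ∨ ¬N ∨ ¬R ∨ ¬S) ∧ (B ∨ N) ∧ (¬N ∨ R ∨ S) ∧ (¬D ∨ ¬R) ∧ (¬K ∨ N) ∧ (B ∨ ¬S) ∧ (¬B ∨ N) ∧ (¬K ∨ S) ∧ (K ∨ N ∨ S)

K=F; B=F; S=F; D=F; N=T; R=T

Set K = False.
Try B = True:
  (¬B ∨ ¬D ∨ K) forces D = False.
  (¬B ∨ N) forces N = True.
  (¬B ∨ D ∨ ¬N ∨ ¬S) forces S = False.
  clause (¬B ∨ ¬N ∨ S) is falsified — backtrack.
So B = False.
  then (B ∨ N) forces N = True.
  then (B ∨ ¬S) forces S = False.
  then (¬N ∨ R ∨ S) forces R = True.
  then (¬D ∨ ¬R) forces D = False.
All clauses satisfied.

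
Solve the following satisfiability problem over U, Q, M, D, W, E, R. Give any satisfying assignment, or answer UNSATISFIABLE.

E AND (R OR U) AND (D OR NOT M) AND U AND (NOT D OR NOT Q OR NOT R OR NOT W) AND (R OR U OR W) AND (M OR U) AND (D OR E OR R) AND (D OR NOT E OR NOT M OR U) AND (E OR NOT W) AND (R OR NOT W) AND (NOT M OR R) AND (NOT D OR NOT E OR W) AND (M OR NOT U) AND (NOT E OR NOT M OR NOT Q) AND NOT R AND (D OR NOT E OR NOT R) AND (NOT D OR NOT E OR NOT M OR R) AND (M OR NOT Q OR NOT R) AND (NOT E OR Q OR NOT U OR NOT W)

Unsatisfiable — no assignment works.

Case U = True:
  (E) forces E = True.
  (M OR NOT U) forces M = True.
  (D OR NOT M) forces D = True.
  (NOT M OR R) forces R = True.
  Clause (NOT R) is falsified — contradiction.
Case U = False:
  Clause (U) is falsified — contradiction.
Both cases fail, so the formula is unsatisfiable.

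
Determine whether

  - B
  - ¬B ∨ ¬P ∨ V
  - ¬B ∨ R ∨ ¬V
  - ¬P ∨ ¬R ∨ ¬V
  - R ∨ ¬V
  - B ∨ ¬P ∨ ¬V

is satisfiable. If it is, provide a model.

Unit clause (B) forces B = True.
Set R = True.
Set P = False.
Set V = True.
All clauses satisfied.

B = True, R = True, P = False, V = True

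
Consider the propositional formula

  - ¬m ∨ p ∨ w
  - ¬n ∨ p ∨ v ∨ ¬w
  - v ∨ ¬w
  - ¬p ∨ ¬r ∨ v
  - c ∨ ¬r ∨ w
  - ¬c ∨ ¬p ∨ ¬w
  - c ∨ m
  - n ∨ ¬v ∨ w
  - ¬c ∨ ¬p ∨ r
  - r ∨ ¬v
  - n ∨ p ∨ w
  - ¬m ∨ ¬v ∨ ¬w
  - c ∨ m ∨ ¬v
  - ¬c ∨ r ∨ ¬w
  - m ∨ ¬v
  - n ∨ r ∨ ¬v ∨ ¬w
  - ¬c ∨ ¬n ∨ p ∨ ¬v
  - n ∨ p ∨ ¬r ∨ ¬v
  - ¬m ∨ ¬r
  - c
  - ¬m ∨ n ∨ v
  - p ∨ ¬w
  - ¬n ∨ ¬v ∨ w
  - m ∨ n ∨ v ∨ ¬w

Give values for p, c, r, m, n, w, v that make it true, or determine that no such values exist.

p: False, c: True, r: False, m: False, n: True, w: False, v: False

Unit clause (c) forces c = True.
Try p = True:
  (¬c ∨ ¬p ∨ ¬w) forces w = False.
  (¬c ∨ ¬p ∨ r) forces r = True.
  (¬p ∨ ¬r ∨ v) forces v = True.
  (n ∨ ¬v ∨ w) forces n = True.
  clause (¬n ∨ ¬v ∨ w) is falsified — backtrack.
So p = False.
  then (p ∨ ¬w) forces w = False.
  then (¬m ∨ p ∨ w) forces m = False.
  then (n ∨ p ∨ w) forces n = True.
  then (m ∨ ¬v) forces v = False.
Set r = False.
All clauses satisfied.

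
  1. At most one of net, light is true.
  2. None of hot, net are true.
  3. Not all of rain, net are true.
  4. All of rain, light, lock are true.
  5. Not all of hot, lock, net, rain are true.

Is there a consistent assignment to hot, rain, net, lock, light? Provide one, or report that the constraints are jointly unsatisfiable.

hot = False; rain = True; net = False; lock = True; light = True

  (1) {net, light}: 1 true — at most one ✓
  (2) {hot, net}: 0 true — none ✓
  (3) {rain, net}: 1/2 true — not all ✓
  (4) {rain, light, lock}: all 3 true ✓
  (5) {hot, lock, net, rain}: 2/4 true — not all ✓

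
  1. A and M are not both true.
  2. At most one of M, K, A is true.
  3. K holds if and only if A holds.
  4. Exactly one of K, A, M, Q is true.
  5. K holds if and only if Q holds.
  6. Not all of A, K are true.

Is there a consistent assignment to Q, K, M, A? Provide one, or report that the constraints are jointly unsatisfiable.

Q=F; K=F; M=T; A=F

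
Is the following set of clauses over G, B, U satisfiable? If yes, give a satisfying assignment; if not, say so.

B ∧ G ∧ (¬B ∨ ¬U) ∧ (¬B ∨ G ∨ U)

G = True, B = True, U = False

Unit clause (B) forces B = True.
Unit clause (G) forces G = True.
In (¬B ∨ ¬U) only ¬U is left, so U = False.
Check each clause:
  (B): B holds.
  (G): G holds.
  (¬B ∨ ¬U): ¬U holds.
  (¬B ∨ G ∨ U): G holds.
All clauses satisfied.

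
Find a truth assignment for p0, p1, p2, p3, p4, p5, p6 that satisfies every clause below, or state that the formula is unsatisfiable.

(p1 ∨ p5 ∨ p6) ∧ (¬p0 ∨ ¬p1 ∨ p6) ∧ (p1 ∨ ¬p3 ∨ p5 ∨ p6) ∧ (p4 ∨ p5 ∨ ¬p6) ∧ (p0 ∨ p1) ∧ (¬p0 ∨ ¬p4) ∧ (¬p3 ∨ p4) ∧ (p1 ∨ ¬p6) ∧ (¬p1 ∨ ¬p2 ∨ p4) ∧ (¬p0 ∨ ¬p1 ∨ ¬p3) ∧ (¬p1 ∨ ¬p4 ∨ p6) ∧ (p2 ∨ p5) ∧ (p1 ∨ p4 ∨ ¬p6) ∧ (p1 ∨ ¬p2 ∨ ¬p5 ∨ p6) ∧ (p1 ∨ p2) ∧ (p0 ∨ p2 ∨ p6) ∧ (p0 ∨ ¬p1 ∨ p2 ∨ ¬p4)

Set p0 = True.
  then (¬p0 ∨ ¬p4) forces p4 = False.
  then (¬p3 ∨ p4) forces p3 = False.
Try p1 = False:
  (p1 ∨ ¬p6) forces p6 = False.
  (p1 ∨ p5 ∨ p6) forces p5 = True.
  (p1 ∨ ¬p2 ∨ ¬p5 ∨ p6) forces p2 = False.
  clause (p1 ∨ p2) is falsified — backtrack.
So p1 = True.
  then (¬p0 ∨ ¬p1 ∨ p6) forces p6 = True.
  then (p4 ∨ p5 ∨ ¬p6) forces p5 = True.
  then (¬p1 ∨ ¬p2 ∨ p4) forces p2 = False.
All clauses satisfied.

p0: True, p1: True, p2: False, p3: False, p4: False, p5: True, p6: True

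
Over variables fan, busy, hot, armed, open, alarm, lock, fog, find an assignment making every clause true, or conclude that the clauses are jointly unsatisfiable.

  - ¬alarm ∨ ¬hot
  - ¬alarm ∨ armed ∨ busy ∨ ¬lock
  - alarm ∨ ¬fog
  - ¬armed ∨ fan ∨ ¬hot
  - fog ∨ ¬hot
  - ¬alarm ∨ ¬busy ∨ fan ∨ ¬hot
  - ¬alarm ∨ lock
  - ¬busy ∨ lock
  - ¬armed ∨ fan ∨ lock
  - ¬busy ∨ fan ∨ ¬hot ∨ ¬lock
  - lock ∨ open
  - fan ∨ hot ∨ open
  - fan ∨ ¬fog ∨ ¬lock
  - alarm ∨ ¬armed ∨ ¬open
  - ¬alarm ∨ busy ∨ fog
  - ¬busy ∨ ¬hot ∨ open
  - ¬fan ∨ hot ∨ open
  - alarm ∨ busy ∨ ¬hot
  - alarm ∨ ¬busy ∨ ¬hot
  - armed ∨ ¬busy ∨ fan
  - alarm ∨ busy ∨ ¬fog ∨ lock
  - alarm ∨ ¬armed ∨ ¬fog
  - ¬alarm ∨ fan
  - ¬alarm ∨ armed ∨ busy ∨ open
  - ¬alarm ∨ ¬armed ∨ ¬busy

fan=T, busy=F, hot=F, armed=T, open=T, alarm=T, lock=T, fog=T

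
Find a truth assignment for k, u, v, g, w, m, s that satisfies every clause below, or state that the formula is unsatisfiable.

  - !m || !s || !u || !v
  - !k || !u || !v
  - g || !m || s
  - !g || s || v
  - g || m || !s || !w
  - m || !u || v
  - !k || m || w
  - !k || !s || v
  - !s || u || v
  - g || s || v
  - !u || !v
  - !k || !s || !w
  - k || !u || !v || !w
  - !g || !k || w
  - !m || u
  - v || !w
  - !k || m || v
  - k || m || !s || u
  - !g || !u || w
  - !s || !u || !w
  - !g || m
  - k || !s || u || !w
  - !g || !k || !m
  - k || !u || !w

Set k = True.
Set u = False.
  then (!m || u) forces m = False.
  then (!k || m || v) forces v = True.
  then (!g || m) forces g = False.
  then (!k || m || w) forces w = True.
  then (!k || !s || !w) forces s = False.
All clauses satisfied.

k: True; u: False; v: True; g: False; w: True; m: False; s: False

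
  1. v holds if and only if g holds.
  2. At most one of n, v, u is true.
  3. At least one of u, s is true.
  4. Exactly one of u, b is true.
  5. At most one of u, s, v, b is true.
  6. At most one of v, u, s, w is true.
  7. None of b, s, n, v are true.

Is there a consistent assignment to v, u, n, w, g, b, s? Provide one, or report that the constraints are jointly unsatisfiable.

v: False, u: True, n: False, w: False, g: False, b: False, s: False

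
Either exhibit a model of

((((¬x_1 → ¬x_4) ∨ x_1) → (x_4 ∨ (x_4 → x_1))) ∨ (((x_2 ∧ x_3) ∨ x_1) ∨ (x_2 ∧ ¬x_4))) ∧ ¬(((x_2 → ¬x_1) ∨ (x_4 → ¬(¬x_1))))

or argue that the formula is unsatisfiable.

The formula is unsatisfiable.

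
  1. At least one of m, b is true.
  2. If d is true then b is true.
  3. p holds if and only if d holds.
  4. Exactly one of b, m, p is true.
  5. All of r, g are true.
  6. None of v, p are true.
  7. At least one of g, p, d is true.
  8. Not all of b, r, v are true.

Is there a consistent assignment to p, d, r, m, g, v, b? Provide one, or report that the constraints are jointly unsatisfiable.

p = False, d = False, r = True, m = False, g = True, v = False, b = True

  (1) {m, b}: 1 true — at least one ✓
  (2) d=F ⇒ b: vacuous ✓
  (3) p=F, d=F — same ✓
  (4) {b, m, p}: 1 true — exactly one ✓
  (5) {r, g}: all 2 true ✓
  (6) {v, p}: 0 true — none ✓
  (7) {g, p, d}: 1 true — at least one ✓
  (8) {b, r, v}: 2/3 true — not all ✓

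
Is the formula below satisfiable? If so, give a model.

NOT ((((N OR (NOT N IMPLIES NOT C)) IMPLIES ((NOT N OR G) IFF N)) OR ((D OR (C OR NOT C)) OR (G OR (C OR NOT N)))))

The formula is unsatisfiable.

Case C = True: the formula becomes NOT ((((N OR N) IMPLIES ((NOT N OR G) IFF N)) OR True)) = False.
Case C = False: the formula becomes NOT ((((NOT N OR G) IFF N) OR True)) = False.
Both cases fail — unsatisfiable.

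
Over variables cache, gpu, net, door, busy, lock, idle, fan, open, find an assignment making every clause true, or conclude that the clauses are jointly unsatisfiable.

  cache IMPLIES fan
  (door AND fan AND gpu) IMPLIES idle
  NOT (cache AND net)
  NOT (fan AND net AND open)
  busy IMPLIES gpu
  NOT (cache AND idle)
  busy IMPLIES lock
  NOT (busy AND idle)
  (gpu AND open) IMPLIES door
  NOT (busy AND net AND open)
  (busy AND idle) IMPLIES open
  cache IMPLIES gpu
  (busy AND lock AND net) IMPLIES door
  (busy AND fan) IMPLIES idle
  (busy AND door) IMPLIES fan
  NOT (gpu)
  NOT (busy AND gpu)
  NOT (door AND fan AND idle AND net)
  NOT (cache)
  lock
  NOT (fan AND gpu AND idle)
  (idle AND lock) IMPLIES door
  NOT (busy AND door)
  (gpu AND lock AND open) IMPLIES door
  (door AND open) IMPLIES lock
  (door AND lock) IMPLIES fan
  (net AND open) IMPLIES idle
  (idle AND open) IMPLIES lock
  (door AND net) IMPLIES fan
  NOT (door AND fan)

cache = False, gpu = False, net = True, door = False, busy = False, lock = True, idle = False, fan = False, open = False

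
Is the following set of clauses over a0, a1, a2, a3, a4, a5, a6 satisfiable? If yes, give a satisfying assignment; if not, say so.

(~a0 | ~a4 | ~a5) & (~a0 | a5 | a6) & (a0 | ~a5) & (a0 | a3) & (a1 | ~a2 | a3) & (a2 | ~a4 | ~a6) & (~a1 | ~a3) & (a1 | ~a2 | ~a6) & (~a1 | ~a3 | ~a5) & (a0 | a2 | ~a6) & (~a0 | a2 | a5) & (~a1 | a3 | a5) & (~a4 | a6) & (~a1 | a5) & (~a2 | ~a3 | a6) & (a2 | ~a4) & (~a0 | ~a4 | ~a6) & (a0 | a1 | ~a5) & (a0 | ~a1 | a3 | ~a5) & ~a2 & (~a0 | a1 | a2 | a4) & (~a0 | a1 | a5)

a0 = True, a1 = True, a2 = False, a3 = False, a4 = False, a5 = True, a6 = True

Unit clause (~a2) forces a2 = False.
In (a2 | ~a4) only ~a4 is left, so a4 = False.
Set a0 = True.
  then (~a0 | a2 | a5) forces a5 = True.
  then (~a0 | a1 | a2 | a4) forces a1 = True.
  then (~a1 | ~a3) forces a3 = False.
Set a6 = True.
All clauses satisfied.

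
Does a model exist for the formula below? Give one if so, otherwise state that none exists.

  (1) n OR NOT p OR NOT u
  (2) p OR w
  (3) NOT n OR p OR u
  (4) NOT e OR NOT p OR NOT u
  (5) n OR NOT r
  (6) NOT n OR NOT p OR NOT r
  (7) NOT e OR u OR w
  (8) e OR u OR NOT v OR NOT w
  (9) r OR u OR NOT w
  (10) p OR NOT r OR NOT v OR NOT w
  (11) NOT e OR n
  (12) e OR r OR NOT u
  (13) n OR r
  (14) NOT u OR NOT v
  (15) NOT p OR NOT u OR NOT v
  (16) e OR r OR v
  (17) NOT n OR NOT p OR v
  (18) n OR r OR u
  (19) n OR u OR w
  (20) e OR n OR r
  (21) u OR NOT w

n: True, e: True, w: True, r: False, p: False, u: True, v: False

Try n = False:
  (n OR NOT r) forces r = False.
  clause (n OR r) is falsified — backtrack.
So n = True.
Set e = True.
Set w = True.
  then (u OR NOT w) forces u = True.
  then (NOT e OR NOT p OR NOT u) forces p = False.
  then (NOT u OR NOT v) forces v = False.
Set r = False.
All clauses satisfied.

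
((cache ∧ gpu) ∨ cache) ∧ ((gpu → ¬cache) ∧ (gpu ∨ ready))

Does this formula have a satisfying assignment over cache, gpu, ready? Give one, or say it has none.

cache = True; gpu = False; ready = True

  (cache ∧ gpu) ∨ cache = True
    cache ∧ gpu = False
  (gpu → ¬cache) ∧ (gpu ∨ ready) = True
    gpu → ¬cache = True
      ¬cache = False
    gpu ∨ ready = True
Both conjuncts True, so the formula holds.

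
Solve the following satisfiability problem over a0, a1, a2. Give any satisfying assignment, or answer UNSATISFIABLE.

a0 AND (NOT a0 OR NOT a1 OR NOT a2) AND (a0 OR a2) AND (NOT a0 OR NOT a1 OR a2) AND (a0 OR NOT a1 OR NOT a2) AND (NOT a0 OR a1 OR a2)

a0 = True; a1 = False; a2 = True

Unit clause (a0) forces a0 = True.
Try a1 = True:
  (NOT a0 OR NOT a1 OR NOT a2) forces a2 = False.
  clause (NOT a0 OR NOT a1 OR a2) is falsified — backtrack.
So a1 = False.
  then (NOT a0 OR a1 OR a2) forces a2 = True.
Check each clause:
  (a0): a0 holds.
  (NOT a0 OR NOT a1 OR NOT a2): NOT a1 holds.
  (a0 OR a2): a0 holds.
  (NOT a0 OR NOT a1 OR a2): NOT a1 holds.
  (a0 OR NOT a1 OR NOT a2): a0 holds.
  (NOT a0 OR a1 OR a2): a2 holds.
All clauses satisfied.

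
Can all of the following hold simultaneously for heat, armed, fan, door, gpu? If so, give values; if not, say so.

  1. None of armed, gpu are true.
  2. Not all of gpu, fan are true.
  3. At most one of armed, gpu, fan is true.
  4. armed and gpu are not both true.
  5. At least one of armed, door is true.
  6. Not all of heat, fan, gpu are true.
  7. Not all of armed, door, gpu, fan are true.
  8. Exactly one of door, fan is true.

heat = True, armed = False, fan = False, door = True, gpu = False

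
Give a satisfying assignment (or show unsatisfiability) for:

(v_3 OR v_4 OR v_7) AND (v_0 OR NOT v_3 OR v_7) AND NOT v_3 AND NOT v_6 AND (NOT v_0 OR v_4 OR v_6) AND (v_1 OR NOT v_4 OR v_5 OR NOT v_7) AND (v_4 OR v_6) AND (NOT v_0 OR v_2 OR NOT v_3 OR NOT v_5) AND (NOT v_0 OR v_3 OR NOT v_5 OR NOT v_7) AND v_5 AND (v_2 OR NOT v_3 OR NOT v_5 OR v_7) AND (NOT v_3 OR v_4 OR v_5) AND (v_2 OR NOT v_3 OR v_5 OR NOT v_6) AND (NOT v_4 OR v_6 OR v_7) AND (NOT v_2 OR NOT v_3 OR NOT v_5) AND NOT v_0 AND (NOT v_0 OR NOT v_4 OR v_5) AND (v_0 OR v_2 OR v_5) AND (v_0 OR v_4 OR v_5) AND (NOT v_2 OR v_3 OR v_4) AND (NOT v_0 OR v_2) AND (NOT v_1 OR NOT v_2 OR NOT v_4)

v_0 = False; v_1 = False; v_2 = True; v_3 = False; v_4 = True; v_5 = True; v_6 = False; v_7 = True

Unit clause (NOT v_3) forces v_3 = False.
Unit clause (NOT v_6) forces v_6 = False.
In (v_4 OR v_6) only v_4 is left, so v_4 = True.
Unit clause (v_5) forces v_5 = True.
In (NOT v_4 OR v_6 OR v_7) only v_7 is left, so v_7 = True.
Unit clause (NOT v_0) forces v_0 = False.
Set v_1 = False.
Set v_2 = True.
All clauses satisfied.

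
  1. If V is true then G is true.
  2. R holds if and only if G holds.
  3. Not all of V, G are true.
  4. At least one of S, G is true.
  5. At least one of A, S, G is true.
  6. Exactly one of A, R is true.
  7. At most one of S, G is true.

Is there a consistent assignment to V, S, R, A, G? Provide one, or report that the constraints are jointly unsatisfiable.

V = False, S = False, R = True, A = False, G = True

  (1) V=F ⇒ G: vacuous ✓
  (2) R=T, G=T — same ✓
  (3) {V, G}: 1/2 true — not all ✓
  (4) {S, G}: 1 true — at least one ✓
  (5) {A, S, G}: 1 true — at least one ✓
  (6) {A, R}: 1 true — exactly one ✓
  (7) {S, G}: 1 true — at most one ✓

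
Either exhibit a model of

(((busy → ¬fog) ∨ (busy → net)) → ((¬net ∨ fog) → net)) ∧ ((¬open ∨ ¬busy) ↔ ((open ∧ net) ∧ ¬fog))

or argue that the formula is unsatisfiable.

fog = True, busy = True, net = False, open = True

  ((busy → ¬fog) ∨ (busy → net)) → ((¬net ∨ fog) → net) = True
    (busy → ¬fog) ∨ (busy → net) = False
      busy → ¬fog = False
        ¬fog = False
      busy → net = False
    (¬net ∨ fog) → net = False
      ¬net ∨ fog = True
        ¬net = True
  (¬open ∨ ¬busy) ↔ ((open ∧ net) ∧ ¬fog) = True
    ¬open ∨ ¬busy = False
      ¬open = False
      ¬busy = False
    (open ∧ net) ∧ ¬fog = False
      open ∧ net = False
      ¬fog = False
Both conjuncts True, so the formula holds.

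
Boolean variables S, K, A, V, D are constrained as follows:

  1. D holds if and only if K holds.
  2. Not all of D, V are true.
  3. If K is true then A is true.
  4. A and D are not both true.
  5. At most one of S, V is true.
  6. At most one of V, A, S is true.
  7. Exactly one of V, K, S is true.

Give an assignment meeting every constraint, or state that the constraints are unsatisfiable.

S: True, K: False, A: False, V: False, D: False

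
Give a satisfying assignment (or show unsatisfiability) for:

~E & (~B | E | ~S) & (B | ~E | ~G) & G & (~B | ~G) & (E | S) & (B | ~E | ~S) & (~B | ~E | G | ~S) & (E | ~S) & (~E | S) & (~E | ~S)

Case S = True:
  (~E) forces E = False.
  Clause (E | ~S) is falsified — contradiction.
Case S = False:
  (~E) forces E = False.
  Clause (E | S) is falsified — contradiction.
Both cases fail, so the formula is unsatisfiable.

No satisfying assignment exists.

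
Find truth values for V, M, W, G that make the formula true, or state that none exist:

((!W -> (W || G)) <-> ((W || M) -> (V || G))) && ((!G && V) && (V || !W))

V=T, M=F, W=T, G=F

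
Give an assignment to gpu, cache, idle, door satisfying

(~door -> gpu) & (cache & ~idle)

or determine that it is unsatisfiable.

gpu: True; cache: True; idle: False; door: False

  ~door -> gpu = True
    ~door = True
  cache & ~idle = True
    ~idle = True
Both conjuncts True, so the formula holds.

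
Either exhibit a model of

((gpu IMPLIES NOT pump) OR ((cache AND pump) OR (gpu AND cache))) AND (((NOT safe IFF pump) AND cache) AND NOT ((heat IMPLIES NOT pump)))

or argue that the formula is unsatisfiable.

pump = True, safe = False, heat = True, gpu = True, cache = True

  (gpu IMPLIES NOT pump) OR ((cache AND pump) OR (gpu AND cache)) = True
    gpu IMPLIES NOT pump = False
      NOT pump = False
    (cache AND pump) OR (gpu AND cache) = True
      cache AND pump = True
      gpu AND cache = True
  ((NOT safe IFF pump) AND cache) AND NOT ((heat IMPLIES NOT pump)) = True
    (NOT safe IFF pump) AND cache = True
      NOT safe IFF pump = True
        NOT safe = True
    NOT ((heat IMPLIES NOT pump)) = True
      heat IMPLIES NOT pump = False
        NOT pump = False
Both conjuncts True, so the formula holds.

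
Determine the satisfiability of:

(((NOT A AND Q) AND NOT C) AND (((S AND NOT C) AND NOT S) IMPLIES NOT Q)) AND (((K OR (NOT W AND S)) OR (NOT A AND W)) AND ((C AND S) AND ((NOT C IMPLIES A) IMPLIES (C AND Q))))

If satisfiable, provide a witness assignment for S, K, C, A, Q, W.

The formula is unsatisfiable.

Case C = True: the conjunct NOT C is False.
Case C = False: the conjunct C is False.
Both cases fail — unsatisfiable.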